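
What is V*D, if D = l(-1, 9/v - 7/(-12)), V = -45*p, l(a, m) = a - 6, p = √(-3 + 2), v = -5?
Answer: 315*I ≈ 315.0*I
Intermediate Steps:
p = I (p = √(-1) = I ≈ 1.0*I)
l(a, m) = -6 + a
V = -45*I ≈ -45.0*I
D = -7 (D = -6 - 1 = -7)
V*D = -45*I*(-7) = 315*I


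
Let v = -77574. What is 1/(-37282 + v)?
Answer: -1/114856 ≈ -8.7066e-6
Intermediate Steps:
1/(-37282 + v) = 1/(-37282 - 77574) = 1/(-114856) = -1/114856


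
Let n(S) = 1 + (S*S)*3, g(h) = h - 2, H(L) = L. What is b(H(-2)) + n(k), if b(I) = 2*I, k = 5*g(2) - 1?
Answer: 0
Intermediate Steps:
g(h) = -2 + h
k = -1 (k = 5*(-2 + 2) - 1 = 5*0 - 1 = 0 - 1 = -1)
n(S) = 1 + 3*S² (n(S) = 1 + S²*3 = 1 + 3*S²)
b(H(-2)) + n(k) = 2*(-2) + (1 + 3*(-1)²) = -4 + (1 + 3*1) = -4 + (1 + 3) = -4 + 4 = 0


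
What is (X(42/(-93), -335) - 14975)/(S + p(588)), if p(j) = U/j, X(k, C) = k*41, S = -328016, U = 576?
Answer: 22775151/498254816 ≈ 0.045710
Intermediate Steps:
X(k, C) = 41*k
p(j) = 576/j
(X(42/(-93), -335) - 14975)/(S + p(588)) = (41*(42/(-93)) - 14975)/(-328016 + 576/588) = (41*(42*(-1/93)) - 14975)/(-328016 + 576*(1/588)) = (41*(-14/31) - 14975)/(-328016 + 48/49) = (-574/31 - 14975)/(-16072736/49) = -464799/31*(-49/16072736) = 22775151/498254816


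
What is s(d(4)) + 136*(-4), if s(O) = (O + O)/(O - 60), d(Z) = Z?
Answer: -3809/7 ≈ -544.14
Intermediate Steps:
s(O) = 2*O/(-60 + O) (s(O) = (2*O)/(-60 + O) = 2*O/(-60 + O))
s(d(4)) + 136*(-4) = 2*4/(-60 + 4) + 136*(-4) = 2*4/(-56) - 544 = 2*4*(-1/56) - 544 = -⅐ - 544 = -3809/7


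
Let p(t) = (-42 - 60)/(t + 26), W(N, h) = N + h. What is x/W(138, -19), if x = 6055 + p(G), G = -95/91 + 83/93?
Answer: 5561783/109378 ≈ 50.849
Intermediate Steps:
G = -1282/8463 (G = -95*1/91 + 83*(1/93) = -95/91 + 83/93 = -1282/8463 ≈ -0.15148)
p(t) = -102/(26 + t)
x = 38932481/6434 (x = 6055 - 102/(26 - 1282/8463) = 6055 - 102/218756/8463 = 6055 - 102*8463/218756 = 6055 - 25389/6434 = 38932481/6434 ≈ 6051.1)
x/W(138, -19) = 38932481/(6434*(138 - 19)) = (38932481/6434)/119 = (38932481/6434)*(1/119) = 5561783/109378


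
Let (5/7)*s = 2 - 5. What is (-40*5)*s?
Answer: 840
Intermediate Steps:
s = -21/5 (s = 7*(2 - 5)/5 = (7/5)*(-3) = -21/5 ≈ -4.2000)
(-40*5)*s = -40*5*(-21/5) = -200*(-21/5) = 840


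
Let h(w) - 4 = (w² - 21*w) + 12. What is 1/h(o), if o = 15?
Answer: -1/74 ≈ -0.013514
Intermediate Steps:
h(w) = 16 + w² - 21*w (h(w) = 4 + ((w² - 21*w) + 12) = 4 + (12 + w² - 21*w) = 16 + w² - 21*w)
1/h(o) = 1/(16 + 15² - 21*15) = 1/(16 + 225 - 315) = 1/(-74) = -1/74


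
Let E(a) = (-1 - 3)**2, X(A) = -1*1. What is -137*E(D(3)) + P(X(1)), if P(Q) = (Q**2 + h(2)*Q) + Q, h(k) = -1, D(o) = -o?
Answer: -2191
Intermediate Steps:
X(A) = -1
E(a) = 16 (E(a) = (-4)**2 = 16)
P(Q) = Q**2 (P(Q) = (Q**2 - Q) + Q = Q**2)
-137*E(D(3)) + P(X(1)) = -137*16 + (-1)**2 = -2192 + 1 = -2191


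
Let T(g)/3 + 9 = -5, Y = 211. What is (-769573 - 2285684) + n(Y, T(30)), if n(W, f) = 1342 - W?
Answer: -3054126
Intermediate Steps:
T(g) = -42 (T(g) = -27 + 3*(-5) = -27 - 15 = -42)
(-769573 - 2285684) + n(Y, T(30)) = (-769573 - 2285684) + (1342 - 1*211) = -3055257 + (1342 - 211) = -3055257 + 1131 = -3054126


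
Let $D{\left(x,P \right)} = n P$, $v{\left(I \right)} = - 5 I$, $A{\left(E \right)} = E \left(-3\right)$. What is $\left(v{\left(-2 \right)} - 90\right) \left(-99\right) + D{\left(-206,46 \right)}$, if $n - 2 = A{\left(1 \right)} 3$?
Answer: $7598$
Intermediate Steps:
$A{\left(E \right)} = - 3 E$
$n = -7$ ($n = 2 + \left(-3\right) 1 \cdot 3 = 2 - 9 = -7$)
$D{\left(x,P \right)} = - 7 P$
$\left(v{\left(-2 \right)} - 90\right) \left(-99\right) + D{\left(-206,46 \right)} = \left(\left(-5\right) \left(-2\right) - 90\right) \left(-99\right) - 322 = \left(10 - 90\right) \left(-99\right) - 322 = \left(-80\right) \left(-99\right) - 322 = 7920 - 322 = 7598$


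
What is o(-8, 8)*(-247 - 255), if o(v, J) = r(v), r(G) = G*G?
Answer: -32128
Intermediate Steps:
r(G) = G²
o(v, J) = v²
o(-8, 8)*(-247 - 255) = (-8)²*(-247 - 255) = 64*(-502) = -32128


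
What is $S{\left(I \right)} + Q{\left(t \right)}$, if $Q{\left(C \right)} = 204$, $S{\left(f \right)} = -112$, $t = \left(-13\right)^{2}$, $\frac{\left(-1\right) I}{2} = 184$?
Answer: $92$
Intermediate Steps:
$I = -368$ ($I = \left(-2\right) 184 = -368$)
$t = 169$
$S{\left(I \right)} + Q{\left(t \right)} = -112 + 204 = 92$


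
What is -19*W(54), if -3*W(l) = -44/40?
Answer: -209/30 ≈ -6.9667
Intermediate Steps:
W(l) = 11/30 (W(l) = -(-44)/(3*40) = -⅓*(-11/10) = 11/30)
-19*W(54) = -19*11/30 = -209/30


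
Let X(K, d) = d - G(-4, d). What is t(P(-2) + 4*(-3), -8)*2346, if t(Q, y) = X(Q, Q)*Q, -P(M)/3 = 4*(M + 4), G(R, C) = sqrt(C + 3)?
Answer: 3040416 + 84456*I*sqrt(33) ≈ 3.0404e+6 + 4.8516e+5*I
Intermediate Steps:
G(R, C) = sqrt(3 + C)
P(M) = -48 - 12*M (P(M) = -12*(M + 4) = -12*(4 + M) = -3*(16 + 4*M) = -48 - 12*M)
X(K, d) = d - sqrt(3 + d)
t(Q, y) = Q*(Q - sqrt(3 + Q)) (t(Q, y) = (Q - sqrt(3 + Q))*Q = Q*(Q - sqrt(3 + Q)))
t(P(-2) + 4*(-3), -8)*2346 = (((-48 - 12*(-2)) + 4*(-3))*(((-48 - 12*(-2)) + 4*(-3)) - sqrt(3 + ((-48 - 12*(-2)) + 4*(-3)))))*2346 = (((-48 + 24) - 12)*(((-48 + 24) - 12) - sqrt(3 + ((-48 + 24) - 12))))*2346 = ((-24 - 12)*((-24 - 12) - sqrt(3 + (-24 - 12))))*2346 = -36*(-36 - sqrt(3 - 36))*2346 = -36*(-36 - sqrt(-33))*2346 = -36*(-36 - I*sqrt(33))*2346 = (1296 + 36*I*sqrt(33))*2346 = 3040416 + 84456*I*sqrt(33)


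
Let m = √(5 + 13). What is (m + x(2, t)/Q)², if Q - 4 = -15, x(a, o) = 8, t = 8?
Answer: 2242/121 - 48*√2/11 ≈ 12.358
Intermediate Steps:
Q = -11 (Q = 4 - 15 = -11)
m = 3*√2 (m = √18 = 3*√2 ≈ 4.2426)
(m + x(2, t)/Q)² = (3*√2 + 8/(-11))² = (3*√2 + 8*(-1/11))² = (3*√2 - 8/11)² = (-8/11 + 3*√2)²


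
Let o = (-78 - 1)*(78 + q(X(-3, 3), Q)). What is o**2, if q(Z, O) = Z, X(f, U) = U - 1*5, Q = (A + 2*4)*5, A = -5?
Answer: 36048016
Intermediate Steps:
Q = 15 (Q = (-5 + 2*4)*5 = (-5 + 8)*5 = 3*5 = 15)
X(f, U) = -5 + U (X(f, U) = U - 5 = -5 + U)
o = -6004 (o = (-78 - 1)*(78 + (-5 + 3)) = -79*(78 - 2) = -79*76 = -6004)
o**2 = (-6004)**2 = 36048016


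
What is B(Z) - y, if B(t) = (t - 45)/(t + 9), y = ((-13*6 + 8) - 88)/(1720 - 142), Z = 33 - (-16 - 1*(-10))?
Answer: -157/6312 ≈ -0.024873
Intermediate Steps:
Z = 39 (Z = 33 - (-16 + 10) = 33 - 1*(-6) = 33 + 6 = 39)
y = -79/789 (y = ((-78 + 8) - 88)/1578 = (-70 - 88)*(1/1578) = -158*1/1578 = -79/789 ≈ -0.10013)
B(t) = (-45 + t)/(9 + t)
B(Z) - y = (-45 + 39)/(9 + 39) - 1*(-79/789) = -6/48 + 79/789 = (1/48)*(-6) + 79/789 = -⅛ + 79/789 = -157/6312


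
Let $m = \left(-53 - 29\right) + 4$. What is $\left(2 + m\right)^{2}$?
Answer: $5776$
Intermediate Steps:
$m = -78$ ($m = -82 + 4 = -78$)
$\left(2 + m\right)^{2} = \left(2 - 78\right)^{2} = \left(-76\right)^{2} = 5776$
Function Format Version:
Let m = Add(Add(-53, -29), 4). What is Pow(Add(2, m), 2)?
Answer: 5776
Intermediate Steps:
m = -78 (m = Add(-82, 4) = -78)
Pow(Add(2, m), 2) = Pow(Add(2, -78), 2) = Pow(-76, 2) = 5776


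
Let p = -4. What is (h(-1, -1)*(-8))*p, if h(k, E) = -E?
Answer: 32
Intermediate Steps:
(h(-1, -1)*(-8))*p = (-1*(-1)*(-8))*(-4) = (1*(-8))*(-4) = -8*(-4) = 32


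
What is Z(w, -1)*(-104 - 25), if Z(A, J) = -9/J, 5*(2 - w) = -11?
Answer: -1161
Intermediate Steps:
w = 21/5 (w = 2 - ⅕*(-11) = 2 + 11/5 = 21/5 ≈ 4.2000)
Z(w, -1)*(-104 - 25) = (-9/(-1))*(-104 - 25) = -9*(-1)*(-129) = 9*(-129) = -1161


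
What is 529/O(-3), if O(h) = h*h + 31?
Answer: 529/40 ≈ 13.225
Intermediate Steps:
O(h) = 31 + h² (O(h) = h² + 31 = 31 + h²)
529/O(-3) = 529/(31 + (-3)²) = 529/(31 + 9) = 529/40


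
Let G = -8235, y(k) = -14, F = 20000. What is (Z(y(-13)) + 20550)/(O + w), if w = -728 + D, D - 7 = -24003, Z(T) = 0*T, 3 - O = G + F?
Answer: -3425/6081 ≈ -0.56323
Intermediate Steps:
O = -11762 (O = 3 - (-8235 + 20000) = 3 - 1*11765 = 3 - 11765 = -11762)
Z(T) = 0
D = -23996 (D = 7 - 24003 = -23996)
w = -24724 (w = -728 - 23996 = -24724)
(Z(y(-13)) + 20550)/(O + w) = (0 + 20550)/(-11762 - 24724) = 20550/(-36486) = 20550*(-1/36486) = -3425/6081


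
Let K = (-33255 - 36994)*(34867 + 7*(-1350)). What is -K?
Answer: 1785518833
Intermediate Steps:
K = -1785518833 (K = -70249*(34867 - 9450) = -70249*25417 = -1785518833)
-K = -1*(-1785518833) = 1785518833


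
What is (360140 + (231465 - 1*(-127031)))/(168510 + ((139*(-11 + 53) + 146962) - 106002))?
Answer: 179659/53827 ≈ 3.3377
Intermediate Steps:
(360140 + (231465 - 1*(-127031)))/(168510 + ((139*(-11 + 53) + 146962) - 106002)) = (360140 + (231465 + 127031))/(168510 + ((139*42 + 146962) - 106002)) = (360140 + 358496)/(168510 + ((5838 + 146962) - 106002)) = 718636/(168510 + (152800 - 106002)) = 718636/(168510 + 46798) = 718636/215308 = 718636*(1/215308) = 179659/53827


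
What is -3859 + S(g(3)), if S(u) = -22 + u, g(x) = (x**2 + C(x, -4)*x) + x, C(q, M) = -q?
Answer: -3878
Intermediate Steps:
g(x) = x (g(x) = (x**2 + (-x)*x) + x = (x**2 - x**2) + x = 0 + x = x)
-3859 + S(g(3)) = -3859 + (-22 + 3) = -3859 - 19 = -3878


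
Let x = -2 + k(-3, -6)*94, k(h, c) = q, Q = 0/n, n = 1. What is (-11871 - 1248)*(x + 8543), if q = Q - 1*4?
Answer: -107116635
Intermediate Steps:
Q = 0 (Q = 0/1 = 0*1 = 0)
q = -4 (q = 0 - 1*4 = 0 - 4 = -4)
k(h, c) = -4
x = -378 (x = -2 - 4*94 = -2 - 376 = -378)
(-11871 - 1248)*(x + 8543) = (-11871 - 1248)*(-378 + 8543) = -13119*8165 = -107116635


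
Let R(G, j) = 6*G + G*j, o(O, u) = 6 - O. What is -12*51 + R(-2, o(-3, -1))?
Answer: -642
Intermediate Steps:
-12*51 + R(-2, o(-3, -1)) = -12*51 - 2*(6 + (6 - 1*(-3))) = -612 - 2*(6 + (6 + 3)) = -612 - 2*(6 + 9) = -612 - 2*15 = -612 - 30 = -642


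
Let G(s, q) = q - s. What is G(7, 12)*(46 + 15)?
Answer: 305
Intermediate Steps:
G(7, 12)*(46 + 15) = (12 - 1*7)*(46 + 15) = (12 - 7)*61 = 5*61 = 305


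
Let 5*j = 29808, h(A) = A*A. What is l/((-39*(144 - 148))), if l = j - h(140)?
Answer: -17048/195 ≈ -87.426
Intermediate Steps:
h(A) = A²
j = 29808/5 (j = (⅕)*29808 = 29808/5 ≈ 5961.6)
l = -68192/5 (l = 29808/5 - 1*140² = 29808/5 - 1*19600 = 29808/5 - 19600 = -68192/5 ≈ -13638.)
l/((-39*(144 - 148))) = -68192*(-1/(39*(144 - 148)))/5 = -68192/(5*((-39*(-4)))) = -68192/5/156 = -68192/5*1/156 = -17048/195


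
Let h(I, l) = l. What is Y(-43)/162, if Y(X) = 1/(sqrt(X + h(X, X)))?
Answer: -I*sqrt(86)/13932 ≈ -0.00066563*I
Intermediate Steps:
Y(X) = sqrt(2)/(2*sqrt(X)) (Y(X) = 1/(sqrt(X + X)) = 1/(sqrt(2*X)) = 1/(sqrt(2)*sqrt(X)) = sqrt(2)/(2*sqrt(X)))
Y(-43)/162 = (sqrt(2)/(2*sqrt(-43)))/162 = (sqrt(2)*(-I*sqrt(43)/43)/2)*(1/162) = -I*sqrt(86)/86*(1/162) = -I*sqrt(86)/13932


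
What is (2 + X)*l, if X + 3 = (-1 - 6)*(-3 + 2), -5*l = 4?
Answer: -24/5 ≈ -4.8000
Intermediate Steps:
l = -⅘ (l = -⅕*4 = -⅘ ≈ -0.80000)
X = 4 (X = -3 + (-1 - 6)*(-3 + 2) = -3 - 7*(-1) = -3 + 7 = 4)
(2 + X)*l = (2 + 4)*(-⅘) = 6*(-⅘) = -24/5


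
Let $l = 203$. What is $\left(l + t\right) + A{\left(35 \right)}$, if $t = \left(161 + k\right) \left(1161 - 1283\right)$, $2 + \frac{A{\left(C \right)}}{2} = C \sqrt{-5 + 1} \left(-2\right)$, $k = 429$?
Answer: $-71781 - 280 i \approx -71781.0 - 280.0 i$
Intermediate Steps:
$A{\left(C \right)} = -4 - 8 i C$ ($A{\left(C \right)} = -4 + 2 C \sqrt{-5 + 1} \left(-2\right) = -4 + 2 C \sqrt{-4} \left(-2\right) = -4 + 2 C 2 i \left(-2\right) = -4 + 2 \cdot 2 i C \left(-2\right) = -4 + 2 \left(- 4 i C\right) = -4 - 8 i C$)
$t = -71980$ ($t = \left(161 + 429\right) \left(1161 - 1283\right) = 590 \left(-122\right) = -71980$)
$\left(l + t\right) + A{\left(35 \right)} = \left(203 - 71980\right) - \left(4 + 8 i 35\right) = -71777 - \left(4 + 280 i\right) = -71781 - 280 i$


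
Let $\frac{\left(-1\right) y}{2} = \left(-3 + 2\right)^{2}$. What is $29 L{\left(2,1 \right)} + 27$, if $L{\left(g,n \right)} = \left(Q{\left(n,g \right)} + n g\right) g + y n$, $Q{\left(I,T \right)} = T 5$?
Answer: $665$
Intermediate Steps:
$Q{\left(I,T \right)} = 5 T$
$y = -2$ ($y = - 2 \left(-3 + 2\right)^{2} = - 2 \left(-1\right)^{2} = \left(-2\right) 1 = -2$)
$L{\left(g,n \right)} = - 2 n + g \left(5 g + g n\right)$ ($L{\left(g,n \right)} = \left(5 g + n g\right) g - 2 n = \left(5 g + g n\right) g - 2 n = g \left(5 g + g n\right) - 2 n = - 2 n + g \left(5 g + g n\right)$)
$29 L{\left(2,1 \right)} + 27 = 29 \left(\left(-2\right) 1 + 5 \cdot 2^{2} + 1 \cdot 2^{2}\right) + 27 = 29 \left(-2 + 5 \cdot 4 + 1 \cdot 4\right) + 27 = 29 \left(-2 + 20 + 4\right) + 27 = 29 \cdot 22 + 27 = 638 + 27 = 665$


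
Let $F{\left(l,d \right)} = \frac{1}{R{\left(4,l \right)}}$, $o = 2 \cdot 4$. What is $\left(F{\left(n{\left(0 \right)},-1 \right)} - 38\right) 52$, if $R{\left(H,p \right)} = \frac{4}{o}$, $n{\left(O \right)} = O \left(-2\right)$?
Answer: $-1872$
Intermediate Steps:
$o = 8$
$n{\left(O \right)} = - 2 O$
$R{\left(H,p \right)} = \frac{1}{2}$ ($R{\left(H,p \right)} = \frac{4}{8} = 4 \cdot \frac{1}{8} = \frac{1}{2}$)
$F{\left(l,d \right)} = 2$ ($F{\left(l,d \right)} = \frac{1}{\frac{1}{2}} = 2$)
$\left(F{\left(n{\left(0 \right)},-1 \right)} - 38\right) 52 = \left(2 - 38\right) 52 = \left(-36\right) 52 = -1872$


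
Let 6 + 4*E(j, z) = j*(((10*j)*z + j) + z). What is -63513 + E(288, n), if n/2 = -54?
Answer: -44890869/2 ≈ -2.2445e+7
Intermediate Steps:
n = -108 (n = 2*(-54) = -108)
E(j, z) = -3/2 + j*(j + z + 10*j*z)/4 (E(j, z) = -3/2 + (j*(((10*j)*z + j) + z))/4 = -3/2 + (j*((10*j*z + j) + z))/4 = -3/2 + (j*((j + 10*j*z) + z))/4 = -3/2 + (j*(j + z + 10*j*z))/4 = -3/2 + j*(j + z + 10*j*z)/4)
-63513 + E(288, n) = -63513 + (-3/2 + (¼)*288² + (¼)*288*(-108) + (5/2)*(-108)*288²) = -63513 + (-3/2 + (¼)*82944 - 7776 + (5/2)*(-108)*82944) = -63513 + (-3/2 + 20736 - 7776 - 22394880) = -63513 - 44763843/2 = -44890869/2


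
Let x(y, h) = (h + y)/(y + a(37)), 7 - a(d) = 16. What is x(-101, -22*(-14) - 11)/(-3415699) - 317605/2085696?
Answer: -8523737864431/55975147968960 ≈ -0.15228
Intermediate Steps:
a(d) = -9 (a(d) = 7 - 1*16 = 7 - 16 = -9)
x(y, h) = (h + y)/(-9 + y) (x(y, h) = (h + y)/(y - 9) = (h + y)/(-9 + y))
x(-101, -22*(-14) - 11)/(-3415699) - 317605/2085696 = (((-22*(-14) - 11) - 101)/(-9 - 101))/(-3415699) - 317605/2085696 = (((308 - 11) - 101)/(-110))*(-1/3415699) - 317605*1/2085696 = -(297 - 101)/110*(-1/3415699) - 317605/2085696 = -1/110*196*(-1/3415699) - 317605/2085696 = -98/55*(-1/3415699) - 317605/2085696 = 14/26837635 - 317605/2085696 = -8523737864431/55975147968960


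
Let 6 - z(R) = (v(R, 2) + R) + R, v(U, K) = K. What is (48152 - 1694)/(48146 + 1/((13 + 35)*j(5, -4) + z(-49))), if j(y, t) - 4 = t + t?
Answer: 4181220/4333139 ≈ 0.96494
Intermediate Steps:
j(y, t) = 4 + 2*t (j(y, t) = 4 + (t + t) = 4 + 2*t)
z(R) = 4 - 2*R (z(R) = 6 - ((2 + R) + R) = 6 - (2 + 2*R) = 6 + (-2 - 2*R) = 4 - 2*R)
(48152 - 1694)/(48146 + 1/((13 + 35)*j(5, -4) + z(-49))) = (48152 - 1694)/(48146 + 1/((13 + 35)*(4 + 2*(-4)) + (4 - 2*(-49)))) = 46458/(48146 + 1/(48*(4 - 8) + (4 + 98))) = 46458/(48146 + 1/(48*(-4) + 102)) = 46458/(48146 + 1/(-192 + 102)) = 46458/(48146 + 1/(-90)) = 46458/(48146 - 1/90) = 46458/(4333139/90) = 46458*(90/4333139) = 4181220/4333139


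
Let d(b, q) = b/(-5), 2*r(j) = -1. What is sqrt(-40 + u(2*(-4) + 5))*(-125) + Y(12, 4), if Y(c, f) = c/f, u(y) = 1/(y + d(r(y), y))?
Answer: 3 - 375*I*sqrt(3770)/29 ≈ 3.0 - 793.97*I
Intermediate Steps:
r(j) = -1/2 (r(j) = (1/2)*(-1) = -1/2)
d(b, q) = -b/5 (d(b, q) = b*(-1/5) = -b/5)
u(y) = 1/(1/10 + y) (u(y) = 1/(y - 1/5*(-1/2)) = 1/(y + 1/10) = 1/(1/10 + y))
sqrt(-40 + u(2*(-4) + 5))*(-125) + Y(12, 4) = sqrt(-40 + 10/(1 + 10*(2*(-4) + 5)))*(-125) + 12/4 = sqrt(-40 + 10/(1 + 10*(-8 + 5)))*(-125) + 12*(1/4) = sqrt(-40 + 10/(1 + 10*(-3)))*(-125) + 3 = sqrt(-40 + 10/(1 - 30))*(-125) + 3 = sqrt(-40 + 10/(-29))*(-125) + 3 = sqrt(-40 + 10*(-1/29))*(-125) + 3 = sqrt(-40 - 10/29)*(-125) + 3 = sqrt(-1170/29)*(-125) + 3 = (3*I*sqrt(3770)/29)*(-125) + 3 = -375*I*sqrt(3770)/29 + 3 = 3 - 375*I*sqrt(3770)/29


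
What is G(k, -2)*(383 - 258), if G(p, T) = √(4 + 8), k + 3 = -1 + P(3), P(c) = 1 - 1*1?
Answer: 250*√3 ≈ 433.01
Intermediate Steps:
P(c) = 0 (P(c) = 1 - 1 = 0)
k = -4 (k = -3 + (-1 + 0) = -3 - 1 = -4)
G(p, T) = 2*√3 (G(p, T) = √12 = 2*√3)
G(k, -2)*(383 - 258) = (2*√3)*(383 - 258) = (2*√3)*125 = 250*√3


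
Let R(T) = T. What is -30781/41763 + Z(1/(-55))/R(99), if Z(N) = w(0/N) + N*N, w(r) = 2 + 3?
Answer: -318016031/463221275 ≈ -0.68653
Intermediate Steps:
w(r) = 5
Z(N) = 5 + N**2 (Z(N) = 5 + N*N = 5 + N**2)
-30781/41763 + Z(1/(-55))/R(99) = -30781/41763 + (5 + (1/(-55))**2)/99 = -30781*1/41763 + (5 + (-1/55)**2)*(1/99) = -30781/41763 + (5 + 1/3025)*(1/99) = -30781/41763 + (15126/3025)*(1/99) = -30781/41763 + 5042/99825 = -318016031/463221275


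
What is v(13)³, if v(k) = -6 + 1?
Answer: -125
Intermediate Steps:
v(k) = -5
v(13)³ = (-5)³ = -125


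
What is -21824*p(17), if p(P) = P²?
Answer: -6307136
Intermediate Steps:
-21824*p(17) = -21824*17² = -21824*289 = -6307136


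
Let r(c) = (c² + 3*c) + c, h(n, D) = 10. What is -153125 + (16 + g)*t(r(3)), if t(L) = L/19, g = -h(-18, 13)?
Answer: -2909249/19 ≈ -1.5312e+5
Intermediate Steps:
r(c) = c² + 4*c
g = -10 (g = -1*10 = -10)
t(L) = L/19 (t(L) = L*(1/19) = L/19)
-153125 + (16 + g)*t(r(3)) = -153125 + (16 - 10)*((3*(4 + 3))/19) = -153125 + 6*((3*7)/19) = -153125 + 6*((1/19)*21) = -153125 + 6*(21/19) = -153125 + 126/19 = -2909249/19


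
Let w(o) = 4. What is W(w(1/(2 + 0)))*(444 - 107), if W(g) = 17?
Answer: 5729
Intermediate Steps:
W(w(1/(2 + 0)))*(444 - 107) = 17*(444 - 107) = 17*337 = 5729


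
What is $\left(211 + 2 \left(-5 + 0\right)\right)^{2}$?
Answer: $40401$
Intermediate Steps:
$\left(211 + 2 \left(-5 + 0\right)\right)^{2} = \left(211 + 2 \left(-5\right)\right)^{2} = \left(211 - 10\right)^{2} = 201^{2} = 40401$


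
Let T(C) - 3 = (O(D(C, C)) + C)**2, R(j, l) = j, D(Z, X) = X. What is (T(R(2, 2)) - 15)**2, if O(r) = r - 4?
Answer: 144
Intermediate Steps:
O(r) = -4 + r
T(C) = 3 + (-4 + 2*C)**2 (T(C) = 3 + ((-4 + C) + C)**2 = 3 + (-4 + 2*C)**2)
(T(R(2, 2)) - 15)**2 = ((3 + 4*(-2 + 2)**2) - 15)**2 = ((3 + 4*0**2) - 15)**2 = ((3 + 4*0) - 15)**2 = ((3 + 0) - 15)**2 = (3 - 15)**2 = (-12)**2 = 144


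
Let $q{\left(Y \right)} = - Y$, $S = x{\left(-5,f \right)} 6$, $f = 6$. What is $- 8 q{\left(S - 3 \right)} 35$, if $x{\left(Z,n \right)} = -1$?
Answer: $-2520$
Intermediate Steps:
$S = -6$ ($S = \left(-1\right) 6 = -6$)
$- 8 q{\left(S - 3 \right)} 35 = - 8 \left(- (-6 - 3)\right) 35 = - 8 \left(\left(-1\right) \left(-9\right)\right) 35 = \left(-8\right) 9 \cdot 35 = \left(-72\right) 35 = -2520$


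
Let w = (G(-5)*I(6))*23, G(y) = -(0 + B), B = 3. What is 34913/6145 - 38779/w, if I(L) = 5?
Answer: 50068388/424005 ≈ 118.08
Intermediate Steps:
G(y) = -3 (G(y) = -(0 + 3) = -1*3 = -3)
w = -345 (w = -3*5*23 = -15*23 = -345)
34913/6145 - 38779/w = 34913/6145 - 38779/(-345) = 34913*(1/6145) - 38779*(-1/345) = 34913/6145 + 38779/345 = 50068388/424005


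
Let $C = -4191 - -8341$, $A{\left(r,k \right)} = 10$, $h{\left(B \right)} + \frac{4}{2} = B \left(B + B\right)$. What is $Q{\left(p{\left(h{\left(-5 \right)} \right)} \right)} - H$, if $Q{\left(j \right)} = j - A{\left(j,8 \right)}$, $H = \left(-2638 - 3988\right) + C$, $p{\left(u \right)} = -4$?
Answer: $2462$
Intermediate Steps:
$h{\left(B \right)} = -2 + 2 B^{2}$ ($h{\left(B \right)} = -2 + B \left(B + B\right) = -2 + B 2 B = -2 + 2 B^{2}$)
$C = 4150$ ($C = -4191 + 8341 = 4150$)
$H = -2476$ ($H = \left(-2638 - 3988\right) + 4150 = -6626 + 4150 = -2476$)
$Q{\left(j \right)} = -10 + j$ ($Q{\left(j \right)} = j - 10 = -10 + j$)
$Q{\left(p{\left(h{\left(-5 \right)} \right)} \right)} - H = \left(-10 - 4\right) - -2476 = -14 + 2476 = 2462$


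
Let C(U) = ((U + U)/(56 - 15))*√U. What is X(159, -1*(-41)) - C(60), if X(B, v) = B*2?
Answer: 318 - 240*√15/41 ≈ 295.33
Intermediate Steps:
C(U) = 2*U^(3/2)/41 (C(U) = ((2*U)/41)*√U = ((2*U)*(1/41))*√U = (2*U/41)*√U = 2*U^(3/2)/41)
X(B, v) = 2*B
X(159, -1*(-41)) - C(60) = 2*159 - 2*60^(3/2)/41 = 318 - 2*120*√15/41 = 318 - 240*√15/41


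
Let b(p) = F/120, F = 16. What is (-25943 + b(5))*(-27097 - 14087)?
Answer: 5342155104/5 ≈ 1.0684e+9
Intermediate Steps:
b(p) = 2/15 (b(p) = 16/120 = 16*(1/120) = 2/15)
(-25943 + b(5))*(-27097 - 14087) = (-25943 + 2/15)*(-27097 - 14087) = -389143/15*(-41184) = 5342155104/5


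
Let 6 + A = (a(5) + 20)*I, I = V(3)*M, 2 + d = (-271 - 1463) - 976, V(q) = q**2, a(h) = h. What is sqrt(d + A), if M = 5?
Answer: 3*I*sqrt(177) ≈ 39.912*I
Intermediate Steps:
d = -2712 (d = -2 + ((-271 - 1463) - 976) = -2 + (-1734 - 976) = -2 - 2710 = -2712)
I = 45 (I = 3**2*5 = 9*5 = 45)
A = 1119 (A = -6 + (5 + 20)*45 = -6 + 25*45 = -6 + 1125 = 1119)
sqrt(d + A) = sqrt(-2712 + 1119) = sqrt(-1593) = 3*I*sqrt(177)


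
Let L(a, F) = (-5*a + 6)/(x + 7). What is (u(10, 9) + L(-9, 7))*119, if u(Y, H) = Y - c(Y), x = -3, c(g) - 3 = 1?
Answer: 8925/4 ≈ 2231.3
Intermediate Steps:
c(g) = 4 (c(g) = 3 + 1 = 4)
L(a, F) = 3/2 - 5*a/4 (L(a, F) = (-5*a + 6)/(-3 + 7) = (6 - 5*a)/4 = (6 - 5*a)*(1/4) = 3/2 - 5*a/4)
u(Y, H) = -4 + Y (u(Y, H) = Y - 1*4 = Y - 4 = -4 + Y)
(u(10, 9) + L(-9, 7))*119 = ((-4 + 10) + (3/2 - 5/4*(-9)))*119 = (6 + (3/2 + 45/4))*119 = (6 + 51/4)*119 = (75/4)*119 = 8925/4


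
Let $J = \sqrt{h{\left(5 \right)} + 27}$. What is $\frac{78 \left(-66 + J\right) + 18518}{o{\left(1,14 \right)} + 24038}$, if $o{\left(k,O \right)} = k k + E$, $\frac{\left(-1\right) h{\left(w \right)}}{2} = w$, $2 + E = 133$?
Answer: $\frac{1337}{2417} + \frac{39 \sqrt{17}}{12085} \approx 0.56647$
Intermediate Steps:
$E = 131$ ($E = -2 + 133 = 131$)
$h{\left(w \right)} = - 2 w$
$J = \sqrt{17}$ ($J = \sqrt{\left(-2\right) 5 + 27} = \sqrt{-10 + 27} = \sqrt{17} \approx 4.1231$)
$o{\left(k,O \right)} = 131 + k^{2}$ ($o{\left(k,O \right)} = k k + 131 = k^{2} + 131 = 131 + k^{2}$)
$\frac{78 \left(-66 + J\right) + 18518}{o{\left(1,14 \right)} + 24038} = \frac{78 \left(-66 + \sqrt{17}\right) + 18518}{\left(131 + 1^{2}\right) + 24038} = \frac{\left(-5148 + 78 \sqrt{17}\right) + 18518}{\left(131 + 1\right) + 24038} = \frac{13370 + 78 \sqrt{17}}{132 + 24038} = \frac{13370 + 78 \sqrt{17}}{24170} = \left(13370 + 78 \sqrt{17}\right) \frac{1}{24170} = \frac{1337}{2417} + \frac{39 \sqrt{17}}{12085}$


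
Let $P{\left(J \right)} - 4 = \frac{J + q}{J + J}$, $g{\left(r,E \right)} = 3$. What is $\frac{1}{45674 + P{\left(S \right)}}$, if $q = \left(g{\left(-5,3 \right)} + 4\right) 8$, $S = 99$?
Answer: $\frac{198}{9044399} \approx 2.1892 \cdot 10^{-5}$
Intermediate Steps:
$q = 56$ ($q = \left(3 + 4\right) 8 = 7 \cdot 8 = 56$)
$P{\left(J \right)} = 4 + \frac{56 + J}{2 J}$ ($P{\left(J \right)} = 4 + \frac{J + 56}{J + J} = 4 + \frac{56 + J}{2 J}$)
$\frac{1}{45674 + P{\left(S \right)}} = \frac{1}{45674 + \left(\frac{9}{2} + \frac{28}{99}\right)} = \frac{1}{45674 + \frac{947}{198}} = \frac{1}{\frac{9044399}{198}} = \frac{198}{9044399}$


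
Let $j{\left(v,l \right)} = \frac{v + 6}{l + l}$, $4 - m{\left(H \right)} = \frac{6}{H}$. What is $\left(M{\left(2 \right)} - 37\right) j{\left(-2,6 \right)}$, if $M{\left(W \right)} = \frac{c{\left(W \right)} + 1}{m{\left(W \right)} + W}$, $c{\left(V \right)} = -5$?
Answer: $- \frac{115}{9} \approx -12.778$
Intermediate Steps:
$m{\left(H \right)} = 4 - \frac{6}{H}$
$M{\left(W \right)} = - \frac{4}{4 + W - \frac{6}{W}}$ ($M{\left(W \right)} = \frac{-5 + 1}{\left(4 - \frac{6}{W}\right) + W} = - \frac{4}{4 + W - \frac{6}{W}}$)
$j{\left(v,l \right)} = \frac{6 + v}{2 l}$
$\left(M{\left(2 \right)} - 37\right) j{\left(-2,6 \right)} = \left(\left(-4\right) 2 \frac{1}{-6 + 2^{2} + 4 \cdot 2} - 37\right) \frac{6 - 2}{2 \cdot 6} = \left(\left(-4\right) 2 \frac{1}{-6 + 4 + 8} - 37\right) \frac{1}{2} \cdot \frac{1}{6} \cdot 4 = \left(\left(-4\right) 2 \cdot \frac{1}{6} - 37\right) \frac{1}{3} = \left(- \frac{4}{3} - 37\right) \frac{1}{3} = \left(- \frac{115}{3}\right) \frac{1}{3} = - \frac{115}{9}$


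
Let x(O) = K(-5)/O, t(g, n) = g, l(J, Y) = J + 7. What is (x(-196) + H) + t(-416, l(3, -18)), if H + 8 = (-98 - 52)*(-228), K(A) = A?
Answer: 6620101/196 ≈ 33776.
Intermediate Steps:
l(J, Y) = 7 + J
x(O) = -5/O
H = 34192 (H = -8 + (-98 - 52)*(-228) = -8 - 150*(-228) = -8 + 34200 = 34192)
(x(-196) + H) + t(-416, l(3, -18)) = (-5/(-196) + 34192) - 416 = (-5*(-1/196) + 34192) - 416 = (5/196 + 34192) - 416 = 6701637/196 - 416 = 6620101/196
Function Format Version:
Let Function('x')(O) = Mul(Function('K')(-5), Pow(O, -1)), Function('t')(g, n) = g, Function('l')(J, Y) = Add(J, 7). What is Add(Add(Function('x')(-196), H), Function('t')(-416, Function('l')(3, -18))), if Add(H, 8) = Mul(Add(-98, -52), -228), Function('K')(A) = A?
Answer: Rational(6620101, 196) ≈ 33776.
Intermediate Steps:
Function('l')(J, Y) = Add(7, J)
Function('x')(O) = Mul(-5, Pow(O, -1))
H = 34192 (H = Add(-8, Mul(Add(-98, -52), -228)) = Add(-8, Mul(-150, -228)) = Add(-8, 34200) = 34192)
Add(Add(Function('x')(-196), H), Function('t')(-416, Function('l')(3, -18))) = Add(Add(Mul(-5, Pow(-196, -1)), 34192), -416) = Add(Add(Mul(-5, Rational(-1, 196)), 34192), -416) = Add(Add(Rational(5, 196), 34192), -416) = Add(Rational(6701637, 196), -416) = Rational(6620101, 196)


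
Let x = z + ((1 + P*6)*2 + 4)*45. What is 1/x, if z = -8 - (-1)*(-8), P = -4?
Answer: -1/1906 ≈ -0.00052466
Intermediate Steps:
z = -16 (z = -8 - 1*8 = -8 - 8 = -16)
x = -1906 (x = -16 + ((1 - 4*6)*2 + 4)*45 = -16 + ((1 - 24)*2 + 4)*45 = -16 + (-23*2 + 4)*45 = -16 + (-46 + 4)*45 = -16 - 42*45 = -16 - 1890 = -1906)
1/x = 1/(-1906) = -1/1906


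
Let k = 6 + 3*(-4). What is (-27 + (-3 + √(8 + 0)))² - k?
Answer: 914 - 120*√2 ≈ 744.29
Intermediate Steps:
k = -6 (k = 6 - 12 = -6)
(-27 + (-3 + √(8 + 0)))² - k = (-27 + (-3 + √(8 + 0)))² - 1*(-6) = (-27 + (-3 + √8))² + 6 = (-27 + (-3 + 2*√2))² + 6 = (-30 + 2*√2)² + 6 = 6 + (-30 + 2*√2)²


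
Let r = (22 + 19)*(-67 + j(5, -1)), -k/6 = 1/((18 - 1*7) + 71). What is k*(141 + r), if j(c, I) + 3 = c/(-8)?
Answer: 66111/328 ≈ 201.56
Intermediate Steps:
j(c, I) = -3 - c/8 (j(c, I) = -3 + c/(-8) = -3 + c*(-⅛) = -3 - c/8)
k = -3/41 (k = -6/((18 - 1*7) + 71) = -6/((18 - 7) + 71) = -6/(11 + 71) = -6/82 = -6*1/82 = -3/41 ≈ -0.073171)
r = -23165/8 (r = (22 + 19)*(-67 + (-3 - ⅛*5)) = 41*(-67 + (-3 - 5/8)) = 41*(-67 - 29/8) = 41*(-565/8) = -23165/8 ≈ -2895.6)
k*(141 + r) = -3*(141 - 23165/8)/41 = -3/41*(-22037/8) = 66111/328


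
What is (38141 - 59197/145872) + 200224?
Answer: 34770720083/145872 ≈ 2.3836e+5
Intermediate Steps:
(38141 - 59197/145872) + 200224 = 5563644755/145872 + 200224 = 34770720083/145872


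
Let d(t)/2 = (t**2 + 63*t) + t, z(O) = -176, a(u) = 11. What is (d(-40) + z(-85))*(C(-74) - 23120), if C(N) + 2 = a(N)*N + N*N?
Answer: 38692160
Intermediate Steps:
C(N) = -2 + N**2 + 11*N (C(N) = -2 + (11*N + N*N) = -2 + (11*N + N**2) = -2 + (N**2 + 11*N) = -2 + N**2 + 11*N)
d(t) = 2*t**2 + 128*t (d(t) = 2*((t**2 + 63*t) + t) = 2*(t**2 + 64*t) = 2*t**2 + 128*t)
(d(-40) + z(-85))*(C(-74) - 23120) = (2*(-40)*(64 - 40) - 176)*((-2 + (-74)**2 + 11*(-74)) - 23120) = (2*(-40)*24 - 176)*((-2 + 5476 - 814) - 23120) = (-1920 - 176)*(4660 - 23120) = -2096*(-18460) = 38692160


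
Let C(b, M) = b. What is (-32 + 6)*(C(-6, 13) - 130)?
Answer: 3536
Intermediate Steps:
(-32 + 6)*(C(-6, 13) - 130) = (-32 + 6)*(-6 - 130) = -26*(-136) = 3536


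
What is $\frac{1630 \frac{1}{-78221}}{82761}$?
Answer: $- \frac{1630}{6473648181} \approx -2.5179 \cdot 10^{-7}$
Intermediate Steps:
$\frac{1630 \frac{1}{-78221}}{82761} = 1630 \left(- \frac{1}{78221}\right) \frac{1}{82761} = \left(- \frac{1630}{78221}\right) \frac{1}{82761} = - \frac{1630}{6473648181}$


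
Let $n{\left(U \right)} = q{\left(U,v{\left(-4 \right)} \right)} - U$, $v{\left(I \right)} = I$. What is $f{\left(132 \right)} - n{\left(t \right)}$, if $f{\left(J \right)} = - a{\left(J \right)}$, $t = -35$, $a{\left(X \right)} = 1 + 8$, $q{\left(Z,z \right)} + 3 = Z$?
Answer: $-6$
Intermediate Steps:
$q{\left(Z,z \right)} = -3 + Z$
$a{\left(X \right)} = 9$
$f{\left(J \right)} = -9$ ($f{\left(J \right)} = \left(-1\right) 9 = -9$)
$n{\left(U \right)} = -3$ ($n{\left(U \right)} = \left(-3 + U\right) - U = -3$)
$f{\left(132 \right)} - n{\left(t \right)} = -9 - -3 = -9 + 3 = -6$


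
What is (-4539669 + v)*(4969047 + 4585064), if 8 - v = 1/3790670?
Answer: -164410550640070212681/3790670 ≈ -4.3372e+13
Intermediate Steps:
v = 30325359/3790670 (v = 8 - 1/3790670 = 30325359/3790670 ≈ 8.0000)
(-4539669 + v)*(4969047 + 4585064) = (-4539669 + 30325359/3790670)*(4969047 + 4585064) = -17208356762871/3790670*9554111 = -164410550640070212681/3790670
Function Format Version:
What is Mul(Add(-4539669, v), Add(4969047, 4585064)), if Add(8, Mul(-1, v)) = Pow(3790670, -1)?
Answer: Rational(-164410550640070212681, 3790670) ≈ -4.3372e+13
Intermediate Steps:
v = Rational(30325359, 3790670) (v = Add(8, Mul(-1, Pow(3790670, -1))) = Add(8, Mul(-1, Rational(1, 3790670))) = Add(8, Rational(-1, 3790670)) = Rational(30325359, 3790670) ≈ 8.0000)
Mul(Add(-4539669, v), Add(4969047, 4585064)) = Mul(Add(-4539669, Rational(30325359, 3790670)), Add(4969047, 4585064)) = Mul(Rational(-17208356762871, 3790670), 9554111) = Rational(-164410550640070212681, 3790670)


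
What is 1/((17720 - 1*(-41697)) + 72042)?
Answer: 1/131459 ≈ 7.6069e-6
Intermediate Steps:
1/((17720 - 1*(-41697)) + 72042) = 1/((17720 + 41697) + 72042) = 1/(59417 + 72042) = 1/131459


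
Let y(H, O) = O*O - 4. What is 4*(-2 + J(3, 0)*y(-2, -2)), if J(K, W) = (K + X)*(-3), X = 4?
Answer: -8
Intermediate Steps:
y(H, O) = -4 + O² (y(H, O) = O² - 4 = -4 + O²)
J(K, W) = -12 - 3*K (J(K, W) = (K + 4)*(-3) = (4 + K)*(-3) = -12 - 3*K)
4*(-2 + J(3, 0)*y(-2, -2)) = 4*(-2 + (-12 - 3*3)*(-4 + (-2)²)) = 4*(-2 + (-12 - 9)*(-4 + 4)) = 4*(-2 - 21*0) = 4*(-2 + 0) = 4*(-2) = -8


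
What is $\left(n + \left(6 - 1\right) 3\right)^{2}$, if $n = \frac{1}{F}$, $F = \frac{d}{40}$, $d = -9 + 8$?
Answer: $625$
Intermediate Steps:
$d = -1$
$F = - \frac{1}{40} \approx -0.025$
$n = -40$ ($n = \frac{1}{- \frac{1}{40}} = -40$)
$\left(n + \left(6 - 1\right) 3\right)^{2} = \left(-40 + \left(6 - 1\right) 3\right)^{2} = \left(-40 + 5 \cdot 3\right)^{2} = \left(-40 + 15\right)^{2} = \left(-25\right)^{2} = 625$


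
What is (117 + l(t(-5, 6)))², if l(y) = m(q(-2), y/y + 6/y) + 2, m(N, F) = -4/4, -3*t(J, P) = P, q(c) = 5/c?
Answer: 13924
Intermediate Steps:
t(J, P) = -P/3
m(N, F) = -1 (m(N, F) = -4*¼ = -1)
l(y) = 1 (l(y) = -1 + 2 = 1)
(117 + l(t(-5, 6)))² = (117 + 1)² = 118² = 13924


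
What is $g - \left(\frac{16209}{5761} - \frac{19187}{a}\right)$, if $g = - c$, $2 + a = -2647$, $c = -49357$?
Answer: $\frac{753078224425}{15260889} \approx 49347.0$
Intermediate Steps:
$a = -2649$ ($a = -2 - 2647 = -2649$)
$g = 49357$ ($g = \left(-1\right) \left(-49357\right) = 49357$)
$g - \left(\frac{16209}{5761} - \frac{19187}{a}\right) = 49357 - \left(\frac{16209}{5761} - \frac{19187}{-2649}\right) = 49357 - \left(16209 \cdot \frac{1}{5761} - - \frac{19187}{2649}\right) = 49357 - \left(\frac{16209}{5761} + \frac{19187}{2649}\right) = 49357 - \frac{153473948}{15260889} = \frac{753078224425}{15260889}$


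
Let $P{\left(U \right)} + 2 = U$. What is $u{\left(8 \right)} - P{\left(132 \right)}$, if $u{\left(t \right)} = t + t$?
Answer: $-114$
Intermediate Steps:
$u{\left(t \right)} = 2 t$
$P{\left(U \right)} = -2 + U$
$u{\left(8 \right)} - P{\left(132 \right)} = 2 \cdot 8 - \left(-2 + 132\right) = 16 - 130 = -114$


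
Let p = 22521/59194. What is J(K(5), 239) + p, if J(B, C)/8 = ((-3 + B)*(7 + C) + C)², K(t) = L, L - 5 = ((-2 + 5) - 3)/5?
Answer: 253047742793/59194 ≈ 4.2749e+6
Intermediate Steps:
p = 22521/59194 (p = 22521*(1/59194) = 22521/59194 ≈ 0.38046)
L = 5 (L = 5 + ((-2 + 5) - 3)/5 = 5 + (3 - 3)*(⅕) = 5 + 0*(⅕) = 5 + 0 = 5)
K(t) = 5
J(B, C) = 8*(C + (-3 + B)*(7 + C))² (J(B, C) = 8*((-3 + B)*(7 + C) + C)² = 8*(C + (-3 + B)*(7 + C))²)
J(K(5), 239) + p = 8*(-21 - 2*239 + 7*5 + 5*239)² + 22521/59194 = 8*(-21 - 478 + 35 + 1195)² + 22521/59194 = 8*731² + 22521/59194 = 8*534361 + 22521/59194 = 4274888 + 22521/59194 = 253047742793/59194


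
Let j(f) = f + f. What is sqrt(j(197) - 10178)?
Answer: 2*I*sqrt(2446) ≈ 98.914*I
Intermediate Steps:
j(f) = 2*f
sqrt(j(197) - 10178) = sqrt(2*197 - 10178) = sqrt(394 - 10178) = sqrt(-9784) = 2*I*sqrt(2446)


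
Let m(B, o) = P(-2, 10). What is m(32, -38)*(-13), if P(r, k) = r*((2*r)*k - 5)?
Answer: -1170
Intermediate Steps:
P(r, k) = r*(-5 + 2*k*r) (P(r, k) = r*(2*k*r - 5) = r*(-5 + 2*k*r))
m(B, o) = 90 (m(B, o) = -2*(-5 + 2*10*(-2)) = -2*(-5 - 40) = -2*(-45) = 90)
m(32, -38)*(-13) = 90*(-13) = -1170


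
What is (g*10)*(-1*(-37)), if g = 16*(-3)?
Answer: -17760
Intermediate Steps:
g = -48
(g*10)*(-1*(-37)) = (-48*10)*(-1*(-37)) = -480*37 = -17760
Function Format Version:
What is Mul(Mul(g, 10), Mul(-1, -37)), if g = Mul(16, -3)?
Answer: -17760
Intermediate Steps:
g = -48
Mul(Mul(g, 10), Mul(-1, -37)) = Mul(Mul(-48, 10), Mul(-1, -37)) = Mul(-480, 37) = -17760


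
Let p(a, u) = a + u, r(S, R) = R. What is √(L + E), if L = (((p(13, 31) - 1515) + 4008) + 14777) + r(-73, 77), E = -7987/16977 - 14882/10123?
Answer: √513589885861015132566/171858171 ≈ 131.87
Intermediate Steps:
E = -333504115/171858171 (E = -7987*1/16977 - 14882*1/10123 = -7987/16977 - 14882/10123 = -333504115/171858171 ≈ -1.9406)
L = 17391 (L = ((((13 + 31) - 1515) + 4008) + 14777) + 77 = (((44 - 1515) + 4008) + 14777) + 77 = ((-1471 + 4008) + 14777) + 77 = (2537 + 14777) + 77 = 17314 + 77 = 17391)
√(L + E) = √(17391 - 333504115/171858171) = √(2988451947746/171858171) = √513589885861015132566/171858171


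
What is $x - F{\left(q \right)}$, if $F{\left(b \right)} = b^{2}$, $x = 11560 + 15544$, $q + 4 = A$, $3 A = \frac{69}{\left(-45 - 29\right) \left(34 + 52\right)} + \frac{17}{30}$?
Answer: $\frac{2221700552221079}{82013504400} \approx 27089.0$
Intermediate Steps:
$A = \frac{53059}{286380}$ ($A = \frac{\frac{69}{\left(-45 - 29\right) \left(34 + 52\right)} + \frac{17}{30}}{3} = \frac{\frac{69}{\left(-74\right) 86} + 17 \cdot \frac{1}{30}}{3} = \frac{\frac{69}{-6364} + \frac{17}{30}}{3} = \frac{69 \left(- \frac{1}{6364}\right) + \frac{17}{30}}{3} = \frac{- \frac{69}{6364} + \frac{17}{30}}{3} = \frac{1}{3} \cdot \frac{53059}{95460} = \frac{53059}{286380} \approx 0.18527$)
$q = - \frac{1092461}{286380}$ ($q = -4 + \frac{53059}{286380} = - \frac{1092461}{286380} \approx -3.8147$)
$x = 27104$
$x - F{\left(q \right)} = 27104 - \left(- \frac{1092461}{286380}\right)^{2} = 27104 - \frac{1193471036521}{82013504400} = \frac{2221700552221079}{82013504400}$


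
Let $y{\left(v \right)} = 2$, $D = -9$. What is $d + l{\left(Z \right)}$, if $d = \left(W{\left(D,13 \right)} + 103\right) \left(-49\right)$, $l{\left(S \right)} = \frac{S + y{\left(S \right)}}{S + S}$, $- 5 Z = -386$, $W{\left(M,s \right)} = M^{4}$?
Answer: $- \frac{63021349}{193} \approx -3.2654 \cdot 10^{5}$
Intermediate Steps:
$Z = \frac{386}{5}$ ($Z = \left(- \frac{1}{5}\right) \left(-386\right) = \frac{386}{5} \approx 77.2$)
$l{\left(S \right)} = \frac{2 + S}{2 S}$ ($l{\left(S \right)} = \frac{S + 2}{S + S} = \frac{2 + S}{2 S}$)
$d = -326536$ ($d = \left(\left(-9\right)^{4} + 103\right) \left(-49\right) = \left(6561 + 103\right) \left(-49\right) = 6664 \left(-49\right) = -326536$)
$d + l{\left(Z \right)} = -326536 + \frac{2 + \frac{386}{5}}{2 \cdot \frac{386}{5}} = -326536 + \frac{1}{2} \cdot \frac{5}{386} \cdot \frac{396}{5} = -326536 + \frac{99}{193} = - \frac{63021349}{193}$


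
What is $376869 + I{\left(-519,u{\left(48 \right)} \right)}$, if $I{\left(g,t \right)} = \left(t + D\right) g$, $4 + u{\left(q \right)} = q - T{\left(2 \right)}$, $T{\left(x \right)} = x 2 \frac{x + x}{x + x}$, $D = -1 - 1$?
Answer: $357147$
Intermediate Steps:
$D = -2$ ($D = -1 - 1 = -2$)
$T{\left(x \right)} = 2 x$ ($T{\left(x \right)} = 2 x \frac{2 x}{2 x} = 2 x 2 x \frac{1}{2 x} = 2 x 1 = 2 x$)
$u{\left(q \right)} = -8 + q$ ($u{\left(q \right)} = -4 + \left(q - 2 \cdot 2\right) = -4 + \left(q - 4\right) = -4 + \left(-4 + q\right) = -8 + q$)
$I{\left(g,t \right)} = g \left(-2 + t\right)$ ($I{\left(g,t \right)} = \left(t - 2\right) g = \left(-2 + t\right) g = g \left(-2 + t\right)$)
$376869 + I{\left(-519,u{\left(48 \right)} \right)} = 376869 - 519 \left(-2 + \left(-8 + 48\right)\right) = 376869 - 519 \left(-2 + 40\right) = 376869 - 19722 = 357147$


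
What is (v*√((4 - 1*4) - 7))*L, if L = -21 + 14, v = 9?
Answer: -63*I*√7 ≈ -166.68*I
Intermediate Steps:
L = -7
(v*√((4 - 1*4) - 7))*L = (9*√((4 - 1*4) - 7))*(-7) = (9*√((4 - 4) - 7))*(-7) = (9*√(0 - 7))*(-7) = (9*√(-7))*(-7) = (9*(I*√7))*(-7) = (9*I*√7)*(-7) = -63*I*√7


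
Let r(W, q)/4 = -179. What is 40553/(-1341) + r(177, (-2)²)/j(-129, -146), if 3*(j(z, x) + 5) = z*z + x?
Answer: -167798477/5524920 ≈ -30.371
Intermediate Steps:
r(W, q) = -716 (r(W, q) = 4*(-179) = -716)
j(z, x) = -5 + x/3 + z²/3 (j(z, x) = -5 + (z*z + x)/3 = -5 + (z² + x)/3 = -5 + (x + z²)/3 = -5 + (x/3 + z²/3) = -5 + x/3 + z²/3)
40553/(-1341) + r(177, (-2)²)/j(-129, -146) = 40553/(-1341) - 716/(-5 + (⅓)*(-146) + (⅓)*(-129)²) = 40553*(-1/1341) - 716/(-5 - 146/3 + (⅓)*16641) = -40553/1341 - 716/(-5 - 146/3 + 5547) = -40553/1341 - 716/16480/3 = -40553/1341 - 716*3/16480 = -40553/1341 - 537/4120 = -167798477/5524920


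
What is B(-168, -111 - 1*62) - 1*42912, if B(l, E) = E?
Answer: -43085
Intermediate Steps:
B(-168, -111 - 1*62) - 1*42912 = (-111 - 1*62) - 1*42912 = (-111 - 62) - 42912 = -173 - 42912 = -43085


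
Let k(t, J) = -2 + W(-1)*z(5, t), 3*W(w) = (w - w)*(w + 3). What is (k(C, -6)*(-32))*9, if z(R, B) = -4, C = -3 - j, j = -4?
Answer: 576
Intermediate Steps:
W(w) = 0 (W(w) = ((w - w)*(w + 3))/3 = (0*(3 + w))/3 = (⅓)*0 = 0)
C = 1 (C = -3 - 1*(-4) = -3 + 4 = 1)
k(t, J) = -2 (k(t, J) = -2 + 0*(-4) = -2 + 0 = -2)
(k(C, -6)*(-32))*9 = -2*(-32)*9 = 64*9 = 576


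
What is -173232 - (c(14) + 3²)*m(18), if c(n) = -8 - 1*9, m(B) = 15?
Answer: -173112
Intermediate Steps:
c(n) = -17 (c(n) = -8 - 9 = -17)
-173232 - (c(14) + 3²)*m(18) = -173232 - (-17 + 3²)*15 = -173232 - (-17 + 9)*15 = -173232 - (-8)*15 = -173232 - 1*(-120) = -173232 + 120 = -173112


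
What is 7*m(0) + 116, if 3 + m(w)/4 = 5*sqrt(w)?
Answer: 32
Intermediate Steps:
m(w) = -12 + 20*sqrt(w) (m(w) = -12 + 4*(5*sqrt(w)) = -12 + 20*sqrt(w))
7*m(0) + 116 = 7*(-12 + 20*sqrt(0)) + 116 = 7*(-12 + 20*0) + 116 = 7*(-12 + 0) + 116 = 7*(-12) + 116 = -84 + 116 = 32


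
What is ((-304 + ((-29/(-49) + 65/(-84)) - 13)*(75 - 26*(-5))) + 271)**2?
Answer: 2586818672881/345744 ≈ 7.4819e+6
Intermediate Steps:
((-304 + ((-29/(-49) + 65/(-84)) - 13)*(75 - 26*(-5))) + 271)**2 = ((-304 + ((-29*(-1/49) + 65*(-1/84)) - 13)*(75 + 130)) + 271)**2 = ((-304 + ((29/49 - 65/84) - 13)*205) + 271)**2 = ((-304 + (-107/588 - 13)*205) + 271)**2 = ((-304 - 7751/588*205) + 271)**2 = ((-304 - 1588955/588) + 271)**2 = (-1767707/588 + 271)**2 = (-1608359/588)**2 = 2586818672881/345744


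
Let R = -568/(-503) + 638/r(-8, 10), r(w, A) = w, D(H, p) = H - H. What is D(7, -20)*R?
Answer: 0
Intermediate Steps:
D(H, p) = 0
R = -158185/2012 (R = -568/(-503) + 638/(-8) = -568*(-1/503) + 638*(-⅛) = 568/503 - 319/4 = -158185/2012 ≈ -78.621)
D(7, -20)*R = 0*(-158185/2012) = 0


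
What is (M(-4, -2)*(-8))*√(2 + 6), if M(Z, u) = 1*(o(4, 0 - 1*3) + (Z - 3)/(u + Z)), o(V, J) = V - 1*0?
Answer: -248*√2/3 ≈ -116.91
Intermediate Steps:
o(V, J) = V (o(V, J) = V + 0 = V)
M(Z, u) = 4 + (-3 + Z)/(Z + u) (M(Z, u) = 1*(4 + (Z - 3)/(u + Z)) = 1*(4 + (-3 + Z)/(Z + u)) = 4 + (-3 + Z)/(Z + u))
(M(-4, -2)*(-8))*√(2 + 6) = (((-3 + 4*(-2) + 5*(-4))/(-4 - 2))*(-8))*√(2 + 6) = (((-3 - 8 - 20)/(-6))*(-8))*√8 = (-⅙*(-31)*(-8))*(2*√2) = ((31/6)*(-8))*(2*√2) = -248*√2/3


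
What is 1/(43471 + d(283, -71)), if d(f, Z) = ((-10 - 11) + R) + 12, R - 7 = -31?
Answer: 1/43438 ≈ 2.3021e-5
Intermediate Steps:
R = -24 (R = 7 - 31 = -24)
d(f, Z) = -33 (d(f, Z) = ((-10 - 11) - 24) + 12 = (-21 - 24) + 12 = -45 + 12 = -33)
1/(43471 + d(283, -71)) = 1/(43471 - 33) = 1/43438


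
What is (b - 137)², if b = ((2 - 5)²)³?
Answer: 350464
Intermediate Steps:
b = 729 (b = ((-3)²)³ = 9³ = 729)
(b - 137)² = (729 - 137)² = 592² = 350464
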